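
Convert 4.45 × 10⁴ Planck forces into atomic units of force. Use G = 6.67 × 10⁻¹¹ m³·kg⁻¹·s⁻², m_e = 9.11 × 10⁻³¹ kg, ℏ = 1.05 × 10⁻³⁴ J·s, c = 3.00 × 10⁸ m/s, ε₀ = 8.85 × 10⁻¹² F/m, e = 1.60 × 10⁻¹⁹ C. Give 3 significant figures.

6.49 × 10⁵⁵

Planck force: F_P = c⁴/G = 1.21 × 10⁴⁴ N
atomic unit of force: F_au = E_h/a₀ = m_e²e⁶/((4πε₀)³ℏ⁴) = 8.33 × 10⁻⁸ N
4.45 × 10⁴ × 1.21 × 10⁴⁴ / 8.33 × 10⁻⁸ = 6.49 × 10⁵⁵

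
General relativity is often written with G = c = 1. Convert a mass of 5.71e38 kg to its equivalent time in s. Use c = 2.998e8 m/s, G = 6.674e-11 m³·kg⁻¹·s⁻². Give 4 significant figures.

Mass → time via G/c³.
5.71e38 kg × (G/c³) = 1.414e3 s

1.414e3 s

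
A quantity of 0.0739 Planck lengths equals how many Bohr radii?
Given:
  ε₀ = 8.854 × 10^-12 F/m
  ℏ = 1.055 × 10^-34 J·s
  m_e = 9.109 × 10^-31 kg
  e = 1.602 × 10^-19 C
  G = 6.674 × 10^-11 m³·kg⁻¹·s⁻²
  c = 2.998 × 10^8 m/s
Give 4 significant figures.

2.255 × 10^-26

Planck length: ℓ_P = √(ℏG/c³) = 1.616 × 10^-35 m
Bohr radius: a₀ = 4πε₀ℏ²/(m_e e²) = 5.297 × 10^-11 m
0.0739 × 1.616 × 10^-35 / 5.297 × 10^-11 = 2.255 × 10^-26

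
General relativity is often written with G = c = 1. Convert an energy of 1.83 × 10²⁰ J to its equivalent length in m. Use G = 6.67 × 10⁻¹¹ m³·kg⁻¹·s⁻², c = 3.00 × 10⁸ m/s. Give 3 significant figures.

1.51 × 10⁻²⁴ m

Energy → length via G/c⁴.
1.83 × 10²⁰ J × (G/c⁴) = 1.51 × 10⁻²⁴ m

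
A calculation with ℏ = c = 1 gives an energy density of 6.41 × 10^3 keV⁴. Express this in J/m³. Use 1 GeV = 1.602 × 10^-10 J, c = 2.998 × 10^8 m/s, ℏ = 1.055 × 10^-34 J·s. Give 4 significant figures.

[E]/[L]³ = [E]⁴/(ℏc)³; restore (ℏc)⁻³.
1 GeV⁴ → 1/(ℏc)³ × (1 GeV in J)⁴ = 2.082 × 10^37 J/m³.
Convert the energy scale: 6.41 × 10^3 keV⁴ = 6.41 × 10^-21 GeV⁴.
Result: 6.41 × 10^-21 × 2.082 × 10^37 = 1.334 × 10^17 J/m³.

1.334 × 10^17 J/m³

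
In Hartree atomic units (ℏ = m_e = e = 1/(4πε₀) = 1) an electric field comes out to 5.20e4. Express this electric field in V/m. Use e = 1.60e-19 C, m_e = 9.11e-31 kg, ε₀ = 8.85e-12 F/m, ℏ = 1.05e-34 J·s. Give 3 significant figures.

One atomic unit of electric field: E_au = E_h/(e a₀) = m_e²e⁵/((4πε₀)³ℏ⁴) = 5.20e11 V/m.
5.20e4 × 5.20e11 V/m = 2.71e16 V/m

2.71e16 V/m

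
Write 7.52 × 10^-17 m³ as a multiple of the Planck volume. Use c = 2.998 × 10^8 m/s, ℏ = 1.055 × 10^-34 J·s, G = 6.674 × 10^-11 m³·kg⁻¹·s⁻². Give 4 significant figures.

1.780 × 10^88

Planck volume: V_P = (ℏG/c³)^(3/2) = 4.224 × 10^-105 m³.
7.52 × 10^-17 / 4.224 × 10^-105 = 1.780 × 10^88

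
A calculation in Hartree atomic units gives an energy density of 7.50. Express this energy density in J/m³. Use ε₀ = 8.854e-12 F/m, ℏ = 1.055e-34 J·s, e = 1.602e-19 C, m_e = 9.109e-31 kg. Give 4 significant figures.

One atomic unit of energy density: u_au = E_h/a₀³ = m_e⁴e¹⁰/((4πε₀)⁵ℏ⁸) = 2.929e13 J/m³.
7.50 × 2.929e13 J/m³ = 2.197e14 J/m³

2.197e14 J/m³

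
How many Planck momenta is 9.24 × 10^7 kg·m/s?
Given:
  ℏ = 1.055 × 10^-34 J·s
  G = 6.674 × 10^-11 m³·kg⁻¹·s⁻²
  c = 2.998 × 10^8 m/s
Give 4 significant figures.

1.416 × 10^7

Planck momentum: p_P = √(ℏc³/G) = 6.527 kg·m/s.
9.24 × 10^7 / 6.527 = 1.416 × 10^7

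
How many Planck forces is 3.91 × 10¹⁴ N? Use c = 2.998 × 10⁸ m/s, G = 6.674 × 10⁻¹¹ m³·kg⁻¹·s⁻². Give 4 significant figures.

Planck force: F_P = c⁴/G = 1.210 × 10⁴⁴ N.
3.91 × 10¹⁴ / 1.210 × 10⁴⁴ = 3.230 × 10⁻³⁰

3.230 × 10⁻³⁰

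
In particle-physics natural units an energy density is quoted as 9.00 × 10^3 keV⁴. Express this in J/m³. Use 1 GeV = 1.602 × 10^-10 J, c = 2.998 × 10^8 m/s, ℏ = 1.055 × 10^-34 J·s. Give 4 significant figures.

1.873 × 10^17 J/m³

[E]/[L]³ = [E]⁴/(ℏc)³; restore (ℏc)⁻³.
1 GeV⁴ → 1/(ℏc)³ × (1 GeV in J)⁴ = 2.082 × 10^37 J/m³.
Convert the energy scale: 9.00 × 10^3 keV⁴ = 9.00 × 10^-21 GeV⁴.
Result: 9.00 × 10^-21 × 2.082 × 10^37 = 1.873 × 10^17 J/m³.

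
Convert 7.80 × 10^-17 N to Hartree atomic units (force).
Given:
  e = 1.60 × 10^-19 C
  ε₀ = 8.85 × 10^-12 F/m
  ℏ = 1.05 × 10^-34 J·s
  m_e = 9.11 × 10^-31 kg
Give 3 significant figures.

atomic unit of force: F_au = E_h/a₀ = m_e²e⁶/((4πε₀)³ℏ⁴) = 8.33 × 10^-8 N.
7.80 × 10^-17 / 8.33 × 10^-8 = 9.37 × 10^-10

9.37 × 10^-10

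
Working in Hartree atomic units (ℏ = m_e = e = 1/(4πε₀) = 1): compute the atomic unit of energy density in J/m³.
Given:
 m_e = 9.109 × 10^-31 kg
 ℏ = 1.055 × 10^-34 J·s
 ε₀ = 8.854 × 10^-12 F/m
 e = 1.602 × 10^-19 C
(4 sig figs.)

2.929 × 10^13 J/m³

Dimensional analysis gives u_au = E_h/a₀³ = m_e⁴e¹⁰/((4πε₀)⁵ℏ⁸).
E_h = 4.354 × 10^-18 J
a₀ = 5.297 × 10^-11 m
E_h/a₀³ = 2.929 × 10^13 J/m³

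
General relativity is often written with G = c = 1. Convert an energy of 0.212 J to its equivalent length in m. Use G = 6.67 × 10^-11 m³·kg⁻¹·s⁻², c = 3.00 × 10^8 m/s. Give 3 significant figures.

Energy → length via G/c⁴.
0.212 J × (G/c⁴) = 1.75 × 10^-45 m

1.75 × 10^-45 m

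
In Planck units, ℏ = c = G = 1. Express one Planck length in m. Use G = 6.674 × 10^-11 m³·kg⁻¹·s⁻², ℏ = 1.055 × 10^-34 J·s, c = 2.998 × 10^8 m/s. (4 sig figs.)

From ℏ = c = G = 1 the length scale is ℓ_P = √(ℏG/c³).
  = √(2.613 × 10^-70)
  = 1.616 × 10^-35 m

1.616 × 10^-35 m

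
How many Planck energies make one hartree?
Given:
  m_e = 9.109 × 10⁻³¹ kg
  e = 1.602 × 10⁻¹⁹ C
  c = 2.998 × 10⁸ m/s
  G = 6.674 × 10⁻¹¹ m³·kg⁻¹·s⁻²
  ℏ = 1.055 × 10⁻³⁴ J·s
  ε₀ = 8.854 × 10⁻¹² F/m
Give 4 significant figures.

hartree: E_h = m_e e⁴/(4πε₀ℏ)² = 4.354 × 10⁻¹⁸ J
Planck energy: E_P = √(ℏc⁵/G) = 1.957 × 10⁹ J
ratio = 4.354 × 10⁻¹⁸ / 1.957 × 10⁹ = 2.225 × 10⁻²⁷

2.225 × 10⁻²⁷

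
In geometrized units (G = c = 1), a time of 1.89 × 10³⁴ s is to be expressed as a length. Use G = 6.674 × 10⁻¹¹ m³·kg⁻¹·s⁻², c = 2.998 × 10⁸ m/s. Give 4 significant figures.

Time → length via c.
1.89 × 10³⁴ s × (c) = 5.666 × 10⁴² m

5.666 × 10⁴² m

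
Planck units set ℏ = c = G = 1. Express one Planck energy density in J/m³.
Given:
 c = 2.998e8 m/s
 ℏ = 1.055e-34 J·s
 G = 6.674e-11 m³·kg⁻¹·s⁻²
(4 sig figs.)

4.632e113 J/m³

Dimensional analysis gives u_P = c⁷/(ℏG²).
  = 2.177e59 / 4.699e-55
  = 4.632e113 J/m³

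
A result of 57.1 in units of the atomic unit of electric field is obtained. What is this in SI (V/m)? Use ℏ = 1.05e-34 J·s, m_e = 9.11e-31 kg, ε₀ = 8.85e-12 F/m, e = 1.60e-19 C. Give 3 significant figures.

2.97e13 V/m

One atomic unit of electric field: E_au = E_h/(e a₀) = m_e²e⁵/((4πε₀)³ℏ⁴) = 5.20e11 V/m.
57.1 × 5.20e11 V/m = 2.97e13 V/m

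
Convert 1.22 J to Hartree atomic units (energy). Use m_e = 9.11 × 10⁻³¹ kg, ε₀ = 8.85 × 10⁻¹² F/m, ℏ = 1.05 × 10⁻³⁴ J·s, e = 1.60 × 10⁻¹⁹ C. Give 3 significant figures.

hartree: E_h = m_e e⁴/(4πε₀ℏ)² = 4.38 × 10⁻¹⁸ J.
1.22 / 4.38 × 10⁻¹⁸ = 2.79 × 10¹⁷

2.79 × 10¹⁷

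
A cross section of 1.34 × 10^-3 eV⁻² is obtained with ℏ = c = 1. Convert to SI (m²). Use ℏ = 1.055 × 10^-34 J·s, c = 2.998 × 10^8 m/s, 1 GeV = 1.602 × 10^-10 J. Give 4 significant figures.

5.223 × 10^-17 m²

Area is [L]² = [E]⁻²·(ℏc)²; restore (ℏc)².
1 GeV⁻² → (ℏc)² × (1 GeV in J)⁻² = 3.898 × 10^-32 m².
Convert the energy scale: 1.34 × 10^-3 eV⁻² = 1.34 × 10^15 GeV⁻².
Result: 1.34 × 10^15 × 3.898 × 10^-32 = 5.223 × 10^-17 m².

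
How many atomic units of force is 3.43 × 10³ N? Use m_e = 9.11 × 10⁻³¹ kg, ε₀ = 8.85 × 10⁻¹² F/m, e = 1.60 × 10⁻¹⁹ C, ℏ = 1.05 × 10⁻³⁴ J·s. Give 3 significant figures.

atomic unit of force: F_au = E_h/a₀ = m_e²e⁶/((4πε₀)³ℏ⁴) = 8.33 × 10⁻⁸ N.
3.43 × 10³ / 8.33 × 10⁻⁸ = 4.12 × 10¹⁰

4.12 × 10¹⁰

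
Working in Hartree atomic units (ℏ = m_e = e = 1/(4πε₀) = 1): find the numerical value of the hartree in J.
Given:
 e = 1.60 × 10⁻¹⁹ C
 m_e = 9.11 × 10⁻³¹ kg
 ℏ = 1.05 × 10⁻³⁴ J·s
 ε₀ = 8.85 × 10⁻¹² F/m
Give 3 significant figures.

The unique combination of the constants set to 1 with dimensions of energy is E_h = m_e e⁴/(4πε₀ℏ)².
  = 5.97 × 10⁻¹⁰⁶ / 1.36 × 10⁻⁸⁸
  = 4.38 × 10⁻¹⁸ J

4.38 × 10⁻¹⁸ J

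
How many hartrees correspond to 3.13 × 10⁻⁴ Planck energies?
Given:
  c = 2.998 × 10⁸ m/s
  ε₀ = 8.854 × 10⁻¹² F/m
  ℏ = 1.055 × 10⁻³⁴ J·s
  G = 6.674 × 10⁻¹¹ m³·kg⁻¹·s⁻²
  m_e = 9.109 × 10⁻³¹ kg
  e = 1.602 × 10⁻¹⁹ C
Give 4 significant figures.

Planck energy: E_P = √(ℏc⁵/G) = 1.957 × 10⁹ J
hartree: E_h = m_e e⁴/(4πε₀ℏ)² = 4.354 × 10⁻¹⁸ J
3.13 × 10⁻⁴ × 1.957 × 10⁹ / 4.354 × 10⁻¹⁸ = 1.406 × 10²³

1.406 × 10²³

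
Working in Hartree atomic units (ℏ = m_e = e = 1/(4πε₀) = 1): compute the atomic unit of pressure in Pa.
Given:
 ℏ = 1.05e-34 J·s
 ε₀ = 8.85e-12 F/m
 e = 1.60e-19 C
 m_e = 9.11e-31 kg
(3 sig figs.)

The unique combination of the constants set to 1 with dimensions of pressure is P_au = E_h/a₀³ = m_e⁴e¹⁰/((4πε₀)⁵ℏ⁸).
E_h = 4.38e-18 J
a₀ = 5.26e-11 m
E_h/a₀³ = 3.01e13 Pa

3.01e13 Pa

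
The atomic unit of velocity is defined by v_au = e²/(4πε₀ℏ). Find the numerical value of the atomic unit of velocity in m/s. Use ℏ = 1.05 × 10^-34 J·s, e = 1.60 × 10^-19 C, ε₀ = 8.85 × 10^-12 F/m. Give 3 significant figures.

v_au = e²/(4πε₀ℏ)
  = 2.56 × 10^-38 / 1.17 × 10^-44
  = 2.19 × 10^6 m/s

2.19 × 10^6 m/s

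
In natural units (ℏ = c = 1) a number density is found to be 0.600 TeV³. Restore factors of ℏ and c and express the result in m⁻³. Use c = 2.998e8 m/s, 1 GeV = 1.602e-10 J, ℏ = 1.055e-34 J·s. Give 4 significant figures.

Number density is [L]⁻³ = [E]³/(ℏc)³.
1 GeV³ → 1/(ℏc)³ × (1 GeV in J)³ = 1.299e47 m⁻³.
Convert the energy scale: 0.600 TeV³ = 6.00e8 GeV³.
Result: 6.00e8 × 1.299e47 = 7.796e55 m⁻³.

7.796e55 m⁻³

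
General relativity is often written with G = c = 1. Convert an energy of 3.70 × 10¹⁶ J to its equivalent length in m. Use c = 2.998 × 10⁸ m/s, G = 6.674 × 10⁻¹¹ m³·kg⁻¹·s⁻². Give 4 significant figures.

Energy → length via G/c⁴.
3.70 × 10¹⁶ J × (G/c⁴) = 3.057 × 10⁻²⁸ m

3.057 × 10⁻²⁸ m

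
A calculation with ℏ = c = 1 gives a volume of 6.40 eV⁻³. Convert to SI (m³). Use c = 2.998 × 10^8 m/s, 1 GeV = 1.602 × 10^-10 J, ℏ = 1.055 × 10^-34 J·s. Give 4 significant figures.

Volume is [L]³ = [E]⁻³·(ℏc)³.
1 GeV⁻³ → (ℏc)³ × (1 GeV in J)⁻³ = 7.696 × 10^-48 m³.
Convert the energy scale: 6.40 eV⁻³ = 6.40 × 10^27 GeV⁻³.
Result: 6.40 × 10^27 × 7.696 × 10^-48 = 4.925 × 10^-20 m³.

4.925 × 10^-20 m³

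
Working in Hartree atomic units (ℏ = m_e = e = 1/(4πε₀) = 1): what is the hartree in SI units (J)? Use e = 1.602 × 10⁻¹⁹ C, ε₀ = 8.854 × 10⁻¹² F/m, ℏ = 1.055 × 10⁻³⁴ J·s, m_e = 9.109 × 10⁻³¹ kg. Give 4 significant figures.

4.354 × 10⁻¹⁸ J

From ℏ = m_e = e = 1/(4πε₀) = 1 the energy scale is E_h = m_e e⁴/(4πε₀ℏ)².
  = 6.000 × 10⁻¹⁰⁶ / 1.378 × 10⁻⁸⁸
  = 4.354 × 10⁻¹⁸ J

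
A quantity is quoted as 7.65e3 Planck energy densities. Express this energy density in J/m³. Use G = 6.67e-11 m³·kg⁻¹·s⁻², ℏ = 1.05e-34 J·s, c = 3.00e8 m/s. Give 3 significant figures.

One Planck energy density: u_P = c⁷/(ℏG²) = 4.68e113 J/m³.
7.65e3 × 4.68e113 J/m³ = 3.58e117 J/m³

3.58e117 J/m³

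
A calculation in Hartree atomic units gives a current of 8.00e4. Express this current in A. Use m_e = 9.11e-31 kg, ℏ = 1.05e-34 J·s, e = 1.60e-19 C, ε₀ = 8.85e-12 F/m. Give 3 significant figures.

534 A

One atomic unit of electric current: I_au = e E_h/ℏ = m_e e⁵/((4πε₀)²ℏ³) = 6.67e-3 A.
8.00e4 × 6.67e-3 A = 534 A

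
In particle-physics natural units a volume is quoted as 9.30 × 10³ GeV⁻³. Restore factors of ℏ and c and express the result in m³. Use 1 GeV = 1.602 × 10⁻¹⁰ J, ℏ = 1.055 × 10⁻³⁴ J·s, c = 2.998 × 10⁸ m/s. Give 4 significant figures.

Volume is [L]³ = [E]⁻³·(ℏc)³.
1 GeV⁻³ → (ℏc)³ × (1 GeV in J)⁻³ = 7.696 × 10⁻⁴⁸ m³.
Result: 9.30 × 10³ × 7.696 × 10⁻⁴⁸ = 7.157 × 10⁻⁴⁴ m³.

7.157 × 10⁻⁴⁴ m³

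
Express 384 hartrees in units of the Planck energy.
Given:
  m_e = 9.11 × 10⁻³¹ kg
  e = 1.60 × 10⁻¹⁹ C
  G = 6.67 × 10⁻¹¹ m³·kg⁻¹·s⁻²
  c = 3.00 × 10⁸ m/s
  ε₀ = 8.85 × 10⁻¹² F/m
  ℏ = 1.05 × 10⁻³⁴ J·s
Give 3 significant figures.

hartree: E_h = m_e e⁴/(4πε₀ℏ)² = 4.38 × 10⁻¹⁸ J
Planck energy: E_P = √(ℏc⁵/G) = 1.96 × 10⁹ J
384 × 4.38 × 10⁻¹⁸ / 1.96 × 10⁹ = 8.60 × 10⁻²⁵

8.60 × 10⁻²⁵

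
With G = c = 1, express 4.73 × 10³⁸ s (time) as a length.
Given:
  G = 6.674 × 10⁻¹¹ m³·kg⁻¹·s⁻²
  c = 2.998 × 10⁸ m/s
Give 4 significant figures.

1.418 × 10⁴⁷ m

Time → length via c.
4.73 × 10³⁸ s × (c) = 1.418 × 10⁴⁷ m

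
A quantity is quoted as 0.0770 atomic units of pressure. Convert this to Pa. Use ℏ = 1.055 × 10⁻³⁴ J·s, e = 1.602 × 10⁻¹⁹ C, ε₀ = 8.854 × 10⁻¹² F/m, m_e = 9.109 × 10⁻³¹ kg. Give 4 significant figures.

2.255 × 10¹² Pa

One atomic unit of pressure: P_au = E_h/a₀³ = m_e⁴e¹⁰/((4πε₀)⁵ℏ⁸) = 2.929 × 10¹³ Pa.
0.0770 × 2.929 × 10¹³ Pa = 2.255 × 10¹² Pa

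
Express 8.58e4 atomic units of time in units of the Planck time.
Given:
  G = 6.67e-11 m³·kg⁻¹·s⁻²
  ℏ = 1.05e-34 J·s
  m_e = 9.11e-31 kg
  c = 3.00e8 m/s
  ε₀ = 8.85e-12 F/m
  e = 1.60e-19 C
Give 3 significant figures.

3.83e31

atomic unit of time: τ_au = (4πε₀)²ℏ³/(m_e e⁴) = 2.40e-17 s
Planck time: t_P = √(ℏG/c⁵) = 5.37e-44 s
8.58e4 × 2.40e-17 / 5.37e-44 = 3.83e31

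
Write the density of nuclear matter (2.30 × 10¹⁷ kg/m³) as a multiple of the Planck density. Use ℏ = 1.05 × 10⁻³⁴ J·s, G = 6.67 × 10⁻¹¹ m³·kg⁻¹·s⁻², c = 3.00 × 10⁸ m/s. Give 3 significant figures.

4.42 × 10⁻⁸⁰

Planck density: ρ_P = c⁵/(ℏG²) = 5.20 × 10⁹⁶ kg/m³.
2.30 × 10¹⁷ / 5.20 × 10⁹⁶ = 4.42 × 10⁻⁸⁰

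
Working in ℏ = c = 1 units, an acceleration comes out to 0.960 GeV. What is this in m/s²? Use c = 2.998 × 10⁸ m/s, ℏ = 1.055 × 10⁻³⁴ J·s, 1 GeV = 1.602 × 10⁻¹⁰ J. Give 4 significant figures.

4.370 × 10³² m/s²

Acceleration is [L]/[T]² = c·[E]/ℏ.
1 GeV → c/ℏ × (1 GeV in J) = 4.552 × 10³² m/s².
Result: 0.960 × 4.552 × 10³² = 4.370 × 10³² m/s².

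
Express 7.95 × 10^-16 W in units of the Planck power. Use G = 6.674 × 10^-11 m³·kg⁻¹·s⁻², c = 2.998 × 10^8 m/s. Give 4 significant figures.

2.191 × 10^-68

Planck power: P_P = c⁵/G = 3.629 × 10^52 W.
7.95 × 10^-16 / 3.629 × 10^52 = 2.191 × 10^-68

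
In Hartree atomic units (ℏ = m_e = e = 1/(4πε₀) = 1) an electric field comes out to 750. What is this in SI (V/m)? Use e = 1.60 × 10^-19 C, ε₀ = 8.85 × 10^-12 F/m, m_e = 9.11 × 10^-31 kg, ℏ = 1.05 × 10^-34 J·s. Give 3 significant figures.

One atomic unit of electric field: E_au = E_h/(e a₀) = m_e²e⁵/((4πε₀)³ℏ⁴) = 5.20 × 10^11 V/m.
750 × 5.20 × 10^11 V/m = 3.90 × 10^14 V/m

3.90 × 10^14 V/m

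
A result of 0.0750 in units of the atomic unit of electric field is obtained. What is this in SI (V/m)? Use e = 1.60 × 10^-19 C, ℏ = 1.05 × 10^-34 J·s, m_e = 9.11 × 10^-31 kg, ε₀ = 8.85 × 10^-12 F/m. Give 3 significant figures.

One atomic unit of electric field: E_au = E_h/(e a₀) = m_e²e⁵/((4πε₀)³ℏ⁴) = 5.20 × 10^11 V/m.
0.0750 × 5.20 × 10^11 V/m = 3.90 × 10^10 V/m

3.90 × 10^10 V/m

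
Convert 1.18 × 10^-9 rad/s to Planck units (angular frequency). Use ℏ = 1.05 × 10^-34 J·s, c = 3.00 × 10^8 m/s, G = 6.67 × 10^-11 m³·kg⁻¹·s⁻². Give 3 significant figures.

Planck angular frequency: ω_P = √(c⁵/(ℏG)) = 1.86 × 10^43 rad/s.
1.18 × 10^-9 / 1.86 × 10^43 = 6.33 × 10^-53

6.33 × 10^-53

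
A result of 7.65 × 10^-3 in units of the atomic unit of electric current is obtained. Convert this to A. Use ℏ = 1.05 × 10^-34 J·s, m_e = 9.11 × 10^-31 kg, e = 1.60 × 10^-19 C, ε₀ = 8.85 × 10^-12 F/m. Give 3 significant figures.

5.10 × 10^-5 A

One atomic unit of electric current: I_au = e E_h/ℏ = m_e e⁵/((4πε₀)²ℏ³) = 6.67 × 10^-3 A.
7.65 × 10^-3 × 6.67 × 10^-3 A = 5.10 × 10^-5 A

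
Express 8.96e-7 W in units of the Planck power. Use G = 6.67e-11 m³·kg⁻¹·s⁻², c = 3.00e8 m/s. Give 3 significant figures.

Planck power: P_P = c⁵/G = 3.64e52 W.
8.96e-7 / 3.64e52 = 2.46e-59

2.46e-59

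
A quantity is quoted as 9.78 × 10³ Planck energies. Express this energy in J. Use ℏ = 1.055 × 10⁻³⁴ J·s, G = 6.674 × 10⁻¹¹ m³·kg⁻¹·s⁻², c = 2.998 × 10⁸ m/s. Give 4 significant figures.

1.914 × 10¹³ J

One Planck energy: E_P = √(ℏc⁵/G) = 1.957 × 10⁹ J.
9.78 × 10³ × 1.957 × 10⁹ J = 1.914 × 10¹³ J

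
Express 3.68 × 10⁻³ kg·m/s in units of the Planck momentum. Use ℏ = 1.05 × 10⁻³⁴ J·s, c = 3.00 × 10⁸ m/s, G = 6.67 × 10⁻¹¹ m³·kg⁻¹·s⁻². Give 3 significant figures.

5.64 × 10⁻⁴

Planck momentum: p_P = √(ℏc³/G) = 6.52 kg·m/s.
3.68 × 10⁻³ / 6.52 = 5.64 × 10⁻⁴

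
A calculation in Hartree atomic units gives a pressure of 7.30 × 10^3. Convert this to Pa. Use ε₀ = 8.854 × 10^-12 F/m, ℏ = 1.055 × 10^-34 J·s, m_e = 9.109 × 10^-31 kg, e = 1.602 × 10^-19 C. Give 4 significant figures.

One atomic unit of pressure: P_au = E_h/a₀³ = m_e⁴e¹⁰/((4πε₀)⁵ℏ⁸) = 2.929 × 10^13 Pa.
7.30 × 10^3 × 2.929 × 10^13 Pa = 2.138 × 10^17 Pa

2.138 × 10^17 Pa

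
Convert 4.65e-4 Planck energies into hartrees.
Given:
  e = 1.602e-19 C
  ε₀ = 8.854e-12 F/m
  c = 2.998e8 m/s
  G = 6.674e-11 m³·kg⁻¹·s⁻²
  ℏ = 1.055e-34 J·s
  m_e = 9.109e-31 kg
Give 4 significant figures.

2.090e23

Planck energy: E_P = √(ℏc⁵/G) = 1.957e9 J
hartree: E_h = m_e e⁴/(4πε₀ℏ)² = 4.354e-18 J
4.65e-4 × 1.957e9 / 4.354e-18 = 2.090e23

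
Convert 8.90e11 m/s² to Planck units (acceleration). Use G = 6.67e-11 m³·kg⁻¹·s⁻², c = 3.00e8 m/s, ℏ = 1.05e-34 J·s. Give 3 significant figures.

1.59e-40

Planck acceleration: a_P = √(c⁷/(ℏG)) = 5.59e51 m/s².
8.90e11 / 5.59e51 = 1.59e-40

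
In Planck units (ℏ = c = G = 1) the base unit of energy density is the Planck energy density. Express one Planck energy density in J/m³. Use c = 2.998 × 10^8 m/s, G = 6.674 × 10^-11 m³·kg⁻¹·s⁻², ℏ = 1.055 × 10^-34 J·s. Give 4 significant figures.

4.632 × 10^113 J/m³

u_P = c⁷/(ℏG²)
  = 2.177 × 10^59 / 4.699 × 10^-55
  = 4.632 × 10^113 J/m³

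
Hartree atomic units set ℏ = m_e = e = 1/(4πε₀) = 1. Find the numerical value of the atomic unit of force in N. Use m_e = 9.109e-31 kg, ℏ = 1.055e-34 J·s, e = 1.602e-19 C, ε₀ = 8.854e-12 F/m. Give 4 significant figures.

8.220e-8 N

From ℏ = m_e = e = 1/(4πε₀) = 1 the force scale is F_au = E_h/a₀ = m_e²e⁶/((4πε₀)³ℏ⁴).
E_h = 4.354e-18 J
a₀ = 5.297e-11 m
E_h/a₀ = 8.220e-8 N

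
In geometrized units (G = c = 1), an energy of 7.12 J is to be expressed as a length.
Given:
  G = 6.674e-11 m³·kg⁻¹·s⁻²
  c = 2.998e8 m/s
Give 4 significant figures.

5.882e-44 m

Energy → length via G/c⁴.
7.12 J × (G/c⁴) = 5.882e-44 m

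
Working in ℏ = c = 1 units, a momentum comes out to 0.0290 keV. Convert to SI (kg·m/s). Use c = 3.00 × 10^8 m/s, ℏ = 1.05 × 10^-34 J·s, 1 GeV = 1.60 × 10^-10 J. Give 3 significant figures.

Momentum is [E]/c; divide by c.
1 GeV → 1/c × (1 GeV in J) = 5.33 × 10^-19 kg·m/s.
Convert the energy scale: 0.0290 keV = 2.90 × 10^-8 GeV.
Result: 2.90 × 10^-8 × 5.33 × 10^-19 = 1.55 × 10^-26 kg·m/s.

1.55 × 10^-26 kg·m/s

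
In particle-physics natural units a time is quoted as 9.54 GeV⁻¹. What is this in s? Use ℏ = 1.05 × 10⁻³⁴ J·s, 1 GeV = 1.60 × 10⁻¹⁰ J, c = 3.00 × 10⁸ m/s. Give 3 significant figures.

A time is [E]⁻¹ in ℏ=c=1; restore one factor of ℏ.
1 GeV⁻¹ → ℏ × (1 GeV in J)⁻¹ = 6.56 × 10⁻²⁵ s.
Result: 9.54 × 6.56 × 10⁻²⁵ = 6.26 × 10⁻²⁴ s.

6.26 × 10⁻²⁴ s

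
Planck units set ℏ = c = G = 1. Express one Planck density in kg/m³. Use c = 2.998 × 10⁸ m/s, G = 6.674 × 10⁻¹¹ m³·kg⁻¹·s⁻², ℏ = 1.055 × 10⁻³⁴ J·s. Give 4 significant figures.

Dimensional analysis gives ρ_P = c⁵/(ℏG²).
  = 2.422 × 10⁴² / 4.699 × 10⁻⁵⁵
  = 5.154 × 10⁹⁶ kg/m³

5.154 × 10⁹⁶ kg/m³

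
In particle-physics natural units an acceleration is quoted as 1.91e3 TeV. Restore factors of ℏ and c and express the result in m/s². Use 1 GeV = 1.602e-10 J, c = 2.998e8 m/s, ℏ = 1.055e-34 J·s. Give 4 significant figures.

8.695e38 m/s²

Acceleration is [L]/[T]² = c·[E]/ℏ.
1 GeV → c/ℏ × (1 GeV in J) = 4.552e32 m/s².
Convert the energy scale: 1.91e3 TeV = 1.91e6 GeV.
Result: 1.91e6 × 4.552e32 = 8.695e38 m/s².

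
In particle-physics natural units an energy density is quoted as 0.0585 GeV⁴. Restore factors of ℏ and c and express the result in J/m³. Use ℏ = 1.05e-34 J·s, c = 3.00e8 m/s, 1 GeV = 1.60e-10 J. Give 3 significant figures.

1.23e36 J/m³

[E]/[L]³ = [E]⁴/(ℏc)³; restore (ℏc)⁻³.
1 GeV⁴ → 1/(ℏc)³ × (1 GeV in J)⁴ = 2.10e37 J/m³.
Result: 0.0585 × 2.10e37 = 1.23e36 J/m³.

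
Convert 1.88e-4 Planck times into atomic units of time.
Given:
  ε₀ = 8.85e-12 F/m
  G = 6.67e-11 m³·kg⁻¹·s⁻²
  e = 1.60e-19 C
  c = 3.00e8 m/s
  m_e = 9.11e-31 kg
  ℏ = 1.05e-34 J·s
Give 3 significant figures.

Planck time: t_P = √(ℏG/c⁵) = 5.37e-44 s
atomic unit of time: τ_au = (4πε₀)²ℏ³/(m_e e⁴) = 2.40e-17 s
1.88e-4 × 5.37e-44 / 2.40e-17 = 4.21e-31

4.21e-31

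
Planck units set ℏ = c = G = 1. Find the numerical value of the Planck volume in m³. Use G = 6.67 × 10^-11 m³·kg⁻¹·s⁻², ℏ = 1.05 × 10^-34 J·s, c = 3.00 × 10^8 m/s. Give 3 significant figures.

4.18 × 10^-105 m³

Dimensional analysis gives V_P = (ℏG/c³)^(3/2).
  = √(1.75 × 10^-209)
  = 4.18 × 10^-105 m³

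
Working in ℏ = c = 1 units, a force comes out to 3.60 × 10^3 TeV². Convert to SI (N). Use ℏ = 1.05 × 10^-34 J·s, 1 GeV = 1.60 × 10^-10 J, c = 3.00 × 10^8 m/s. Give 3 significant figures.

2.93 × 10^15 N

Force is [E]/[L] = [E]²/(ℏc); restore (ℏc)⁻¹.
1 GeV² → 1/(ℏc) × (1 GeV in J)² = 8.13 × 10^5 N.
Convert the energy scale: 3.60 × 10^3 TeV² = 3.60 × 10^9 GeV².
Result: 3.60 × 10^9 × 8.13 × 10^5 = 2.93 × 10^15 N.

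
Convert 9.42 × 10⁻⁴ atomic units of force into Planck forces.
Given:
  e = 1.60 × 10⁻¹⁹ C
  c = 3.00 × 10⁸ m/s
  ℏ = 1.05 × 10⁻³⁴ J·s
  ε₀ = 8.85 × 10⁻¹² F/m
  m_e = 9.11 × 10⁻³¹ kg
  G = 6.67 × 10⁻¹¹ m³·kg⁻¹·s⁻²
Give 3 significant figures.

6.46 × 10⁻⁵⁵

atomic unit of force: F_au = E_h/a₀ = m_e²e⁶/((4πε₀)³ℏ⁴) = 8.33 × 10⁻⁸ N
Planck force: F_P = c⁴/G = 1.21 × 10⁴⁴ N
9.42 × 10⁻⁴ × 8.33 × 10⁻⁸ / 1.21 × 10⁴⁴ = 6.46 × 10⁻⁵⁵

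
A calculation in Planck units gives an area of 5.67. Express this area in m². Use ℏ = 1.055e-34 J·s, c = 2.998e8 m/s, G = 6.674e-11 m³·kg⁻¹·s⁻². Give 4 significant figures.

One Planck area: A_P = ℏG/c³ = 2.613e-70 m².
5.67 × 2.613e-70 m² = 1.482e-69 m²

1.482e-69 m²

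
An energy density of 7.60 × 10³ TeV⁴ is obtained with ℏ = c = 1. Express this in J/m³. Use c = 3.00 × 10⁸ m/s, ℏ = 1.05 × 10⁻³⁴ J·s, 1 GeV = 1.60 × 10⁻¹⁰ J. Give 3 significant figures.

[E]/[L]³ = [E]⁴/(ℏc)³; restore (ℏc)⁻³.
1 GeV⁴ → 1/(ℏc)³ × (1 GeV in J)⁴ = 2.10 × 10³⁷ J/m³.
Convert the energy scale: 7.60 × 10³ TeV⁴ = 7.60 × 10¹⁵ GeV⁴.
Result: 7.60 × 10¹⁵ × 2.10 × 10³⁷ = 1.59 × 10⁵³ J/m³.

1.59 × 10⁵³ J/m³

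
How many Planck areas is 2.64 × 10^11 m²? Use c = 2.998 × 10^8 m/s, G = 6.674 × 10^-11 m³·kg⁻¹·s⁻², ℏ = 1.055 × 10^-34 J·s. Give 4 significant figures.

1.010 × 10^81

Planck area: A_P = ℏG/c³ = 2.613 × 10^-70 m².
2.64 × 10^11 / 2.613 × 10^-70 = 1.010 × 10^81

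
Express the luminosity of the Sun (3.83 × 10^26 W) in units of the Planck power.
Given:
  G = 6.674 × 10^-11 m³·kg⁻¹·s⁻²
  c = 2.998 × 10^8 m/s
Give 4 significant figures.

Planck power: P_P = c⁵/G = 3.629 × 10^52 W.
3.83 × 10^26 / 3.629 × 10^52 = 1.055 × 10^-26

1.055 × 10^-26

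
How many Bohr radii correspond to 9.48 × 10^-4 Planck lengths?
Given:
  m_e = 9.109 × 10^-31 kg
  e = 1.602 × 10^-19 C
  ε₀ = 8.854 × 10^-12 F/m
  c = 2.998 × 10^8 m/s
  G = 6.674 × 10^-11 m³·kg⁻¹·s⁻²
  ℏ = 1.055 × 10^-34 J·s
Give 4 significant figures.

2.893 × 10^-28

Planck length: ℓ_P = √(ℏG/c³) = 1.616 × 10^-35 m
Bohr radius: a₀ = 4πε₀ℏ²/(m_e e²) = 5.297 × 10^-11 m
9.48 × 10^-4 × 1.616 × 10^-35 / 5.297 × 10^-11 = 2.893 × 10^-28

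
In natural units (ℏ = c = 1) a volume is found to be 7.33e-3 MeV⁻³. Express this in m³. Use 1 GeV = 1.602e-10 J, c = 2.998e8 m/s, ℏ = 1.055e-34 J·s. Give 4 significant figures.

Volume is [L]³ = [E]⁻³·(ℏc)³.
1 GeV⁻³ → (ℏc)³ × (1 GeV in J)⁻³ = 7.696e-48 m³.
Convert the energy scale: 7.33e-3 MeV⁻³ = 7.33e6 GeV⁻³.
Result: 7.33e6 × 7.696e-48 = 5.641e-41 m³.

5.641e-41 m³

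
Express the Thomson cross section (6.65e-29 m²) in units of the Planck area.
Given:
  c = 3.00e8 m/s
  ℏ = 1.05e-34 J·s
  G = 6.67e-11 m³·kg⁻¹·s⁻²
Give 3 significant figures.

2.56e41

Planck area: A_P = ℏG/c³ = 2.59e-70 m².
6.65e-29 / 2.59e-70 = 2.56e41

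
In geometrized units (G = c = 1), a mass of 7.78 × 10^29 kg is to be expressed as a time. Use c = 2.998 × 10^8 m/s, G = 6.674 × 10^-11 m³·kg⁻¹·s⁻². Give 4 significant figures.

1.927 × 10^-6 s

Mass → time via G/c³.
7.78 × 10^29 kg × (G/c³) = 1.927 × 10^-6 s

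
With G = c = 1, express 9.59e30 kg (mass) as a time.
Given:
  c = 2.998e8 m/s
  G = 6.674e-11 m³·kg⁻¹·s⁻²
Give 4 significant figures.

Mass → time via G/c³.
9.59e30 kg × (G/c³) = 2.375e-5 s

2.375e-5 s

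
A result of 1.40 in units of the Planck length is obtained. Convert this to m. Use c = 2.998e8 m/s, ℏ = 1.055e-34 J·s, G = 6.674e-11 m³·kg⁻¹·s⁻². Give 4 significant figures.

2.263e-35 m

One Planck length: ℓ_P = √(ℏG/c³) = 1.616e-35 m.
1.40 × 1.616e-35 m = 2.263e-35 m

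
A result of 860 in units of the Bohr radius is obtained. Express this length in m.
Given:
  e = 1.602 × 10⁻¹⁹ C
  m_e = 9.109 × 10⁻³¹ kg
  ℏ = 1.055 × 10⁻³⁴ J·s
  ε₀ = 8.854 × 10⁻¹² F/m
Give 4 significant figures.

One Bohr radius: a₀ = 4πε₀ℏ²/(m_e e²) = 5.297 × 10⁻¹¹ m.
860 × 5.297 × 10⁻¹¹ m = 4.556 × 10⁻⁸ m

4.556 × 10⁻⁸ m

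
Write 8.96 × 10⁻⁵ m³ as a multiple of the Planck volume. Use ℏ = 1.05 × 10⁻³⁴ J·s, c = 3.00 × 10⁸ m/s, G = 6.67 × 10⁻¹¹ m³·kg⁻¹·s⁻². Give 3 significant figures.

2.14 × 10¹⁰⁰

Planck volume: V_P = (ℏG/c³)^(3/2) = 4.18 × 10⁻¹⁰⁵ m³.
8.96 × 10⁻⁵ / 4.18 × 10⁻¹⁰⁵ = 2.14 × 10¹⁰⁰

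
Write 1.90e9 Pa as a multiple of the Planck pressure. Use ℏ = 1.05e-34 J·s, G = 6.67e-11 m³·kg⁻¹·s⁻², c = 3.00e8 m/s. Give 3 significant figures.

Planck pressure: p_P = c⁷/(ℏG²) = 4.68e113 Pa.
1.90e9 / 4.68e113 = 4.06e-105

4.06e-105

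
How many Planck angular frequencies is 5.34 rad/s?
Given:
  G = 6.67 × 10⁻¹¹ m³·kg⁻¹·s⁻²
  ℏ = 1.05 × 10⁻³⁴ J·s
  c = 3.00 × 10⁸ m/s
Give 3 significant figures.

Planck angular frequency: ω_P = √(c⁵/(ℏG)) = 1.86 × 10⁴³ rad/s.
5.34 / 1.86 × 10⁴³ = 2.87 × 10⁻⁴³

2.87 × 10⁻⁴³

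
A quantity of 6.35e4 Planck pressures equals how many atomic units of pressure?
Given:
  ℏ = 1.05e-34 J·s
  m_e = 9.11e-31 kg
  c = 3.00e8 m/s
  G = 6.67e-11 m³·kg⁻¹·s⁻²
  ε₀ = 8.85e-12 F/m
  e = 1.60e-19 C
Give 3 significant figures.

Planck pressure: p_P = c⁷/(ℏG²) = 4.68e113 Pa
atomic unit of pressure: P_au = E_h/a₀³ = m_e⁴e¹⁰/((4πε₀)⁵ℏ⁸) = 3.01e13 Pa
6.35e4 × 4.68e113 / 3.01e13 = 9.87e104

9.87e104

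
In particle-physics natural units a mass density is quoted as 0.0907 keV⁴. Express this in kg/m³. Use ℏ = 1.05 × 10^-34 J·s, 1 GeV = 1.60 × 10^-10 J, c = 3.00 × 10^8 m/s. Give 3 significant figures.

Mass density is [E]/(c²[L]³) = [E]⁴/(ℏ³c⁵).
1 GeV⁴ → 1/(ℏ³c⁵) × (1 GeV in J)⁴ = 2.33 × 10^20 kg/m³.
Convert the energy scale: 0.0907 keV⁴ = 9.07 × 10^-26 GeV⁴.
Result: 9.07 × 10^-26 × 2.33 × 10^20 = 2.11 × 10^-5 kg/m³.

2.11 × 10^-5 kg/m³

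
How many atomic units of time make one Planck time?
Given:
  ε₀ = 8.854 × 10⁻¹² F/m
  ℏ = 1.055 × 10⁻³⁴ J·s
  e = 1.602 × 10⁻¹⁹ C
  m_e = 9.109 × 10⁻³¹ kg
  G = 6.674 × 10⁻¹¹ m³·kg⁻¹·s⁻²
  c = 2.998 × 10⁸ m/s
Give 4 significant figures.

Planck time: t_P = √(ℏG/c⁵) = 5.392 × 10⁻⁴⁴ s
atomic unit of time: τ_au = (4πε₀)²ℏ³/(m_e e⁴) = 2.423 × 10⁻¹⁷ s
ratio = 5.392 × 10⁻⁴⁴ / 2.423 × 10⁻¹⁷ = 2.225 × 10⁻²⁷

2.225 × 10⁻²⁷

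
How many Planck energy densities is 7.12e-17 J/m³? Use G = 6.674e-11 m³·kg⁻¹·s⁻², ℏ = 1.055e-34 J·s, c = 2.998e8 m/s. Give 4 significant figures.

1.537e-130

Planck energy density: u_P = c⁷/(ℏG²) = 4.632e113 J/m³.
7.12e-17 / 4.632e113 = 1.537e-130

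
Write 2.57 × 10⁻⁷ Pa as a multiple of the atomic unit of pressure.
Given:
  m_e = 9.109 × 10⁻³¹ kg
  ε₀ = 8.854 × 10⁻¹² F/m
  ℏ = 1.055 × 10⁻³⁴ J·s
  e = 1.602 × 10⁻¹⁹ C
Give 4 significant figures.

atomic unit of pressure: P_au = E_h/a₀³ = m_e⁴e¹⁰/((4πε₀)⁵ℏ⁸) = 2.929 × 10¹³ Pa.
2.57 × 10⁻⁷ / 2.929 × 10¹³ = 8.774 × 10⁻²¹

8.774 × 10⁻²¹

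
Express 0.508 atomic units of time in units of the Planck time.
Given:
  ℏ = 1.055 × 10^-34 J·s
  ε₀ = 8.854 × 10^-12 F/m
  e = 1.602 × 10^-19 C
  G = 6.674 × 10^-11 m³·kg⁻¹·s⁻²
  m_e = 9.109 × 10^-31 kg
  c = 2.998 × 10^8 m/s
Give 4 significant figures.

atomic unit of time: τ_au = (4πε₀)²ℏ³/(m_e e⁴) = 2.423 × 10^-17 s
Planck time: t_P = √(ℏG/c⁵) = 5.392 × 10^-44 s
0.508 × 2.423 × 10^-17 / 5.392 × 10^-44 = 2.283 × 10^26

2.283 × 10^26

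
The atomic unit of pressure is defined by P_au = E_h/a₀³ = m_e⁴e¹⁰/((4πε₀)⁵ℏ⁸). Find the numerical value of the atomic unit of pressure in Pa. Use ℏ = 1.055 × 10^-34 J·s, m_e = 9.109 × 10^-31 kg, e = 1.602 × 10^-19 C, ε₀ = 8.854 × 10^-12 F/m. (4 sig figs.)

P_au = E_h/a₀³ = m_e⁴e¹⁰/((4πε₀)⁵ℏ⁸)
E_h = 4.354 × 10^-18 J
a₀ = 5.297 × 10^-11 m
E_h/a₀³ = 2.929 × 10^13 Pa

2.929 × 10^13 Pa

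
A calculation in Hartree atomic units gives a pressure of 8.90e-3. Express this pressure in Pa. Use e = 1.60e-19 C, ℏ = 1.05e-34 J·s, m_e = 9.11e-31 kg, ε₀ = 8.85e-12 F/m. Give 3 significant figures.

2.68e11 Pa

One atomic unit of pressure: P_au = E_h/a₀³ = m_e⁴e¹⁰/((4πε₀)⁵ℏ⁸) = 3.01e13 Pa.
8.90e-3 × 3.01e13 Pa = 2.68e11 Pa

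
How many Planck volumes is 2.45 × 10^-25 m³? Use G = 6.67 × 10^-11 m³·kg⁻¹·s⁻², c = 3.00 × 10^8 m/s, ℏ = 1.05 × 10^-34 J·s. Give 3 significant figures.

Planck volume: V_P = (ℏG/c³)^(3/2) = 4.18 × 10^-105 m³.
2.45 × 10^-25 / 4.18 × 10^-105 = 5.86 × 10^79

5.86 × 10^79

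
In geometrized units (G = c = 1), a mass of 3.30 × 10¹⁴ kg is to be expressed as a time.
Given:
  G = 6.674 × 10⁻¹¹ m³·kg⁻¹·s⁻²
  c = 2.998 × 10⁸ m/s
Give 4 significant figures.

Mass → time via G/c³.
3.30 × 10¹⁴ kg × (G/c³) = 8.173 × 10⁻²² s

8.173 × 10⁻²² s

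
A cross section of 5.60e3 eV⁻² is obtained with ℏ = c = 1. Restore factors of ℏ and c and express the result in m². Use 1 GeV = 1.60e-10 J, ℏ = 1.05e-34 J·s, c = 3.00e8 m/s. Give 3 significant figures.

2.17e-10 m²

Area is [L]² = [E]⁻²·(ℏc)²; restore (ℏc)².
1 GeV⁻² → (ℏc)² × (1 GeV in J)⁻² = 3.88e-32 m².
Convert the energy scale: 5.60e3 eV⁻² = 5.60e21 GeV⁻².
Result: 5.60e21 × 3.88e-32 = 2.17e-10 m².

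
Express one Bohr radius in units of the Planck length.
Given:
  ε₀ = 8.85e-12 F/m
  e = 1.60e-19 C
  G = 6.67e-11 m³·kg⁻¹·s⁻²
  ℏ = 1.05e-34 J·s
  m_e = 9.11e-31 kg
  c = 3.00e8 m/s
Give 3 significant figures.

Bohr radius: a₀ = 4πε₀ℏ²/(m_e e²) = 5.26e-11 m
Planck length: ℓ_P = √(ℏG/c³) = 1.61e-35 m
ratio = 5.26e-11 / 1.61e-35 = 3.26e24

3.26e24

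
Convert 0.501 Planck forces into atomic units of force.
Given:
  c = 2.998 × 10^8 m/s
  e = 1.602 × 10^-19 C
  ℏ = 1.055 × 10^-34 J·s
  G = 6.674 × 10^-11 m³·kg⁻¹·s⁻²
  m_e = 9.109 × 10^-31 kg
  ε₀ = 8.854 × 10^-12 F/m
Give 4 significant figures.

7.378 × 10^50

Planck force: F_P = c⁴/G = 1.210 × 10^44 N
atomic unit of force: F_au = E_h/a₀ = m_e²e⁶/((4πε₀)³ℏ⁴) = 8.220 × 10^-8 N
0.501 × 1.210 × 10^44 / 8.220 × 10^-8 = 7.378 × 10^50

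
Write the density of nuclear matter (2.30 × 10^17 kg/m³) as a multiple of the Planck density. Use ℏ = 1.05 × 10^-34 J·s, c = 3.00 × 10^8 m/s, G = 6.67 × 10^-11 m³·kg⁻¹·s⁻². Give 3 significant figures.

4.42 × 10^-80

Planck density: ρ_P = c⁵/(ℏG²) = 5.20 × 10^96 kg/m³.
2.30 × 10^17 / 5.20 × 10^96 = 4.42 × 10^-80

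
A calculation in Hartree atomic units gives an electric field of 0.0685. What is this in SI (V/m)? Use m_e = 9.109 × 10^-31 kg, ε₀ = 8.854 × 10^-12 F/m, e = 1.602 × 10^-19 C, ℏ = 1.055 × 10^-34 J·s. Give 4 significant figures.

One atomic unit of electric field: E_au = E_h/(e a₀) = m_e²e⁵/((4πε₀)³ℏ⁴) = 5.131 × 10^11 V/m.
0.0685 × 5.131 × 10^11 V/m = 3.515 × 10^10 V/m

3.515 × 10^10 V/m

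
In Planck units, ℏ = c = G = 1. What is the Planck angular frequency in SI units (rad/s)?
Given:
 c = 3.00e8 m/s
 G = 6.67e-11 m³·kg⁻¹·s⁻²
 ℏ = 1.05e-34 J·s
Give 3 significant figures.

1.86e43 rad/s

The unique combination of the constants set to 1 with dimensions of angular frequency is ω_P = √(c⁵/(ℏG)).
  = √(3.47e86)
  = 1.86e43 rad/s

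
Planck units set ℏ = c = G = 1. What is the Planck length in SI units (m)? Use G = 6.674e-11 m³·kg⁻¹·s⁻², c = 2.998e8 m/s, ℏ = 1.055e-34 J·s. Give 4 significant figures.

From ℏ = c = G = 1 the length scale is ℓ_P = √(ℏG/c³).
  = √(2.613e-70)
  = 1.616e-35 m

1.616e-35 m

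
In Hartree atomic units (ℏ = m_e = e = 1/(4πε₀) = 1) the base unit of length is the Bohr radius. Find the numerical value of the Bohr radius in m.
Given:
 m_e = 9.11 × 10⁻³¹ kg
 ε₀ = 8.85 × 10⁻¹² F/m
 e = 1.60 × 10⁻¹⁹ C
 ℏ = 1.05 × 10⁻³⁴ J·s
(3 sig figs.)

a₀ = 4πε₀ℏ²/(m_e e²)
  = 1.23 × 10⁻⁷⁸ / 2.33 × 10⁻⁶⁸
  = 5.26 × 10⁻¹¹ m

5.26 × 10⁻¹¹ m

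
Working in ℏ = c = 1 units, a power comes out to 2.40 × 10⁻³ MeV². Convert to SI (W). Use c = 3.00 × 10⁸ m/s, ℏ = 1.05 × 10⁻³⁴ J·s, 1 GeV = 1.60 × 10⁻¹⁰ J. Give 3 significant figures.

Power is [E]/[T] = [E]²/ℏ.
1 GeV² → 1/ℏ × (1 GeV in J)² = 2.44 × 10¹⁴ W.
Convert the energy scale: 2.40 × 10⁻³ MeV² = 2.40 × 10⁻⁹ GeV².
Result: 2.40 × 10⁻⁹ × 2.44 × 10¹⁴ = 5.85 × 10⁵ W.

5.85 × 10⁵ W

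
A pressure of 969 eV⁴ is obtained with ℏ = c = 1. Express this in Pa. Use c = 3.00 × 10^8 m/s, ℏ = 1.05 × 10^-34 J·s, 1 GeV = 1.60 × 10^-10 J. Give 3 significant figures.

2.03 × 10^4 Pa

Pressure is [E]/[L]³ = [E]⁴/(ℏc)³.
1 GeV⁴ → 1/(ℏc)³ × (1 GeV in J)⁴ = 2.10 × 10^37 Pa.
Convert the energy scale: 969 eV⁴ = 9.69 × 10^-34 GeV⁴.
Result: 9.69 × 10^-34 × 2.10 × 10^37 = 2.03 × 10^4 Pa.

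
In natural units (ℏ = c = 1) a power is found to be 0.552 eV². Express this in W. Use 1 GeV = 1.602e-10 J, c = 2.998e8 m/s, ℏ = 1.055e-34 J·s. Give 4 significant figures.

Power is [E]/[T] = [E]²/ℏ.
1 GeV² → 1/ℏ × (1 GeV in J)² = 2.433e14 W.
Convert the energy scale: 0.552 eV² = 5.52e-19 GeV².
Result: 5.52e-19 × 2.433e14 = 1.343e-4 W.

1.343e-4 W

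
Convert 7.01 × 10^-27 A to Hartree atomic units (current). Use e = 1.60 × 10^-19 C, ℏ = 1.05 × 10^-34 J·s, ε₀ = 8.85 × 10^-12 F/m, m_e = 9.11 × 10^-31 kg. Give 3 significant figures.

atomic unit of electric current: I_au = e E_h/ℏ = m_e e⁵/((4πε₀)²ℏ³) = 6.67 × 10^-3 A.
7.01 × 10^-27 / 6.67 × 10^-3 = 1.05 × 10^-24

1.05 × 10^-24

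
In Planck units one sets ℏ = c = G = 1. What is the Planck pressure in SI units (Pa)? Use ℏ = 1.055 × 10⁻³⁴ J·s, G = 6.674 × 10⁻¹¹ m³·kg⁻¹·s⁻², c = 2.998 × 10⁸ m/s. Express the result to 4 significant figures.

4.632 × 10¹¹³ Pa

p_P = c⁷/(ℏG²)
  = 2.177 × 10⁵⁹ / 4.699 × 10⁻⁵⁵
  = 4.632 × 10¹¹³ Pa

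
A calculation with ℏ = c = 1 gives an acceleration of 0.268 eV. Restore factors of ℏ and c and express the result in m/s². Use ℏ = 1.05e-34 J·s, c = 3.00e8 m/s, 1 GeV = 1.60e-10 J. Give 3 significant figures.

1.23e23 m/s²

Acceleration is [L]/[T]² = c·[E]/ℏ.
1 GeV → c/ℏ × (1 GeV in J) = 4.57e32 m/s².
Convert the energy scale: 0.268 eV = 2.68e-10 GeV.
Result: 2.68e-10 × 4.57e32 = 1.23e23 m/s².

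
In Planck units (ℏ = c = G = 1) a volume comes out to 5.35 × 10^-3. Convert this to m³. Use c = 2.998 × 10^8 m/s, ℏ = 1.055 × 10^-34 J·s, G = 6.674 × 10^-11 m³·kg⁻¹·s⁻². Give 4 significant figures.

2.260 × 10^-107 m³

One Planck volume: V_P = (ℏG/c³)^(3/2) = 4.224 × 10^-105 m³.
5.35 × 10^-3 × 4.224 × 10^-105 m³ = 2.260 × 10^-107 m³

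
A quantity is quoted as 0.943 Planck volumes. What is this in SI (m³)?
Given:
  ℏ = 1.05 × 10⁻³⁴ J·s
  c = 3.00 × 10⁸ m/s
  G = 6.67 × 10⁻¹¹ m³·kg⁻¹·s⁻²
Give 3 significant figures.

3.94 × 10⁻¹⁰⁵ m³

One Planck volume: V_P = (ℏG/c³)^(3/2) = 4.18 × 10⁻¹⁰⁵ m³.
0.943 × 4.18 × 10⁻¹⁰⁵ m³ = 3.94 × 10⁻¹⁰⁵ m³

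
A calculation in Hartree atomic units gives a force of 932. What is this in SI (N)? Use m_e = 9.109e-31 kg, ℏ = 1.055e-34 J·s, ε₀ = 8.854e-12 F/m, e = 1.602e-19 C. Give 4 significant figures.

One atomic unit of force: F_au = E_h/a₀ = m_e²e⁶/((4πε₀)³ℏ⁴) = 8.220e-8 N.
932 × 8.220e-8 N = 7.661e-5 N

7.661e-5 N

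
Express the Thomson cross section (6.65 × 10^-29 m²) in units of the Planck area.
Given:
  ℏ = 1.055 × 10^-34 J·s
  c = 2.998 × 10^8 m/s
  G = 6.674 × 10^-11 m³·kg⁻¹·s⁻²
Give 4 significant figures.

Planck area: A_P = ℏG/c³ = 2.613 × 10^-70 m².
6.65 × 10^-29 / 2.613 × 10^-70 = 2.545 × 10^41

2.545 × 10^41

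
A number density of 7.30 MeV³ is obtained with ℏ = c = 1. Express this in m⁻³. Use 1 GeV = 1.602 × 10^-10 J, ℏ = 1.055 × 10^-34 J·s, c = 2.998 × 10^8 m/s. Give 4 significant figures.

Number density is [L]⁻³ = [E]³/(ℏc)³.
1 GeV³ → 1/(ℏc)³ × (1 GeV in J)³ = 1.299 × 10^47 m⁻³.
Convert the energy scale: 7.30 MeV³ = 7.30 × 10^-9 GeV³.
Result: 7.30 × 10^-9 × 1.299 × 10^47 = 9.485 × 10^38 m⁻³.

9.485 × 10^38 m⁻³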